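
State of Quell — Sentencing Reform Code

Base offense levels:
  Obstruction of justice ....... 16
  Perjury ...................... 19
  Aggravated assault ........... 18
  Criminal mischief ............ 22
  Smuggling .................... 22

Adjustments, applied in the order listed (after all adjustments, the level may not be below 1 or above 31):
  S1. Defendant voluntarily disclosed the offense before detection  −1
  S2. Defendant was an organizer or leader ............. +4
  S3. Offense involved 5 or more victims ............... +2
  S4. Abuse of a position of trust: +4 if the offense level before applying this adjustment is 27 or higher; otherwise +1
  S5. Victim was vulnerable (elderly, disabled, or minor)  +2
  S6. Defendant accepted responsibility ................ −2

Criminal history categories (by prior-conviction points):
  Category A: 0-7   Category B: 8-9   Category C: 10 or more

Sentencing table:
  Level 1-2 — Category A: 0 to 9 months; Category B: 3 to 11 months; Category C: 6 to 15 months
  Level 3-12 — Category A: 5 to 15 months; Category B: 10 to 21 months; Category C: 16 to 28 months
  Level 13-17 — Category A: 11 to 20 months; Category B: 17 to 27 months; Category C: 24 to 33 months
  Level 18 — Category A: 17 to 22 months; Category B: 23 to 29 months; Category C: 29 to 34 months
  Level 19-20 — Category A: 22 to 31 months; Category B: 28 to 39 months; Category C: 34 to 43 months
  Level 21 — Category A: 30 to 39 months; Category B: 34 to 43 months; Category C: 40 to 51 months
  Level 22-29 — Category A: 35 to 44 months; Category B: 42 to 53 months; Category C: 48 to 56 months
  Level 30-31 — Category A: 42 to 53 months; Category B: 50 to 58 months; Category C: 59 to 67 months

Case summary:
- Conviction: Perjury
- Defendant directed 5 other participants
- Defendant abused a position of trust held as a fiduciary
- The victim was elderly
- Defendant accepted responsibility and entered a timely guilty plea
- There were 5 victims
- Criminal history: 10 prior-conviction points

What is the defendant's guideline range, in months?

48-56 months

Base offense level for perjury: 19.
S2 applies: 19 + 4 = 23.
S3 applies: 23 + 2 = 25.
S4 applies (level before this adjustment is 25 < 27, so +1): 25 + 1 = 26.
S5 applies: 26 + 2 = 28.
S6 applies: 28 − 2 = 26.
Final offense level: 26.
Criminal history: 10 prior points → Category C (10+).
Level 26 falls in the 22-29 band.
Grid: Level 22-29 × Category C = 48-56 months.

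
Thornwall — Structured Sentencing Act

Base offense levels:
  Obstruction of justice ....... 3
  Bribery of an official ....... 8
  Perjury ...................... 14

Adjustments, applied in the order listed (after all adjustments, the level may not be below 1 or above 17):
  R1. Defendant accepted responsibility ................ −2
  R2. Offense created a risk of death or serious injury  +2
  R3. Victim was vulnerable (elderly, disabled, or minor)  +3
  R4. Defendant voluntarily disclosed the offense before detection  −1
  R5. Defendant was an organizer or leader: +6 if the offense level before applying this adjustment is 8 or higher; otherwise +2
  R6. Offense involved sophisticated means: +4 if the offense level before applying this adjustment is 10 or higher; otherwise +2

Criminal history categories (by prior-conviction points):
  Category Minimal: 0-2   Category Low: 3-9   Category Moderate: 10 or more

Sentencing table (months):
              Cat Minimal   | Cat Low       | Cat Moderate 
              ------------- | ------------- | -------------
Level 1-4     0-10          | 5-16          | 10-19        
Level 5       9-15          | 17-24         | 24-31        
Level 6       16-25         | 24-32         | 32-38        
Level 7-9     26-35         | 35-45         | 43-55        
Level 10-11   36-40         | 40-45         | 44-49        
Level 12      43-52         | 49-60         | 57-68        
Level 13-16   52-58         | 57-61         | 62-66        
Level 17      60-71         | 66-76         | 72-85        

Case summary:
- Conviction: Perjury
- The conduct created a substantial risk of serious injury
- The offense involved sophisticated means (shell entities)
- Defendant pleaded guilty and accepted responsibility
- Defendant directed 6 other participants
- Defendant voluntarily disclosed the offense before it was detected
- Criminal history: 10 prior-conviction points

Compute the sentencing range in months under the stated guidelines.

72-85 months

Base offense level for perjury: 14.
R1 applies: 14 − 2 = 12.
R2 applies: 12 + 2 = 14.
R3 does not apply.
R4 applies: 14 − 1 = 13.
R5 applies (level before this adjustment is 13 ≥ 8, so +6): 13 + 6 = 19.
R6 applies (level before this adjustment is 19 ≥ 10, so +4): 19 + 4 = 23.
Level 23 exceeds the maximum of 17; capped at 17.
Final offense level: 17.
Criminal history: 10 prior points → Category Moderate (10+).
Level 17 falls in the 17 band.
Grid: Level 17 × Category Moderate = 72-85 months.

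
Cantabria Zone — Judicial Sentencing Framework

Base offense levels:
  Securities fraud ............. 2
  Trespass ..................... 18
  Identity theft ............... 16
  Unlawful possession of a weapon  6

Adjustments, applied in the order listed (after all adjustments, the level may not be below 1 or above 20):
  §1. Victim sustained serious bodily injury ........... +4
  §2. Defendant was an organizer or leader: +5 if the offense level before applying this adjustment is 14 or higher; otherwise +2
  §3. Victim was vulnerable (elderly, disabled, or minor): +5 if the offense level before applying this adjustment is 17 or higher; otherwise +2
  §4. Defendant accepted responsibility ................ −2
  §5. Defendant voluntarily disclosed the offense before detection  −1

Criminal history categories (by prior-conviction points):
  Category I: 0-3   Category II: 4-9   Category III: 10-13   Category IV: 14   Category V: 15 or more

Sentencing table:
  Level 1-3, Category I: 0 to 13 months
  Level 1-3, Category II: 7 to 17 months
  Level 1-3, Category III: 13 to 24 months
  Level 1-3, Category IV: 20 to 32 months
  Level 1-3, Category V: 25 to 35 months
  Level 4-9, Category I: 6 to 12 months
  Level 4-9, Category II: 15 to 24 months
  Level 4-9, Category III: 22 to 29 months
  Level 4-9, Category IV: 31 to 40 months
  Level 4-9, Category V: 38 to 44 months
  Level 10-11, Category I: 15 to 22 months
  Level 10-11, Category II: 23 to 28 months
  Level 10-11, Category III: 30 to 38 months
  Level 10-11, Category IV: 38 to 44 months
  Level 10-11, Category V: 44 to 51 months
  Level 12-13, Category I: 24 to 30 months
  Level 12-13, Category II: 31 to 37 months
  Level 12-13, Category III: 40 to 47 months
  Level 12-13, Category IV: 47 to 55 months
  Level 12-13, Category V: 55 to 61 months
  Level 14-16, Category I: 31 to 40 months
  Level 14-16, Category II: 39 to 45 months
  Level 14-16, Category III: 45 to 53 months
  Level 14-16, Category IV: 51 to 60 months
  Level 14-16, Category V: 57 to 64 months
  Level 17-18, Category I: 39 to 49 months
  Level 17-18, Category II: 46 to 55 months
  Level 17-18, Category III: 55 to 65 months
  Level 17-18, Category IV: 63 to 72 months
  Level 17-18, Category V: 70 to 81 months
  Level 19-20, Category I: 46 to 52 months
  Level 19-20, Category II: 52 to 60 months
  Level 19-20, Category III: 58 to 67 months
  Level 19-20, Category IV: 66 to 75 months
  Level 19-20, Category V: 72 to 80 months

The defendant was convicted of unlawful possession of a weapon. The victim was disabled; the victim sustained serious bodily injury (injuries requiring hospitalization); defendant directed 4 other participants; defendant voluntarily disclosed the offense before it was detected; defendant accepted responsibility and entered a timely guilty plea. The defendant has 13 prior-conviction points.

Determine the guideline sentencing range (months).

Base offense level for unlawful possession of a weapon: 6.
§1 applies: 6 + 4 = 10.
§2 applies (level before this adjustment is 10 < 14, so +2): 10 + 2 = 12.
§3 applies (level before this adjustment is 12 < 17, so +2): 12 + 2 = 14.
§4 applies: 14 − 2 = 12.
§5 applies: 12 − 1 = 11.
Final offense level: 11.
Criminal history: 13 prior points → Category III (10-13).
Level 11 falls in the 10-11 band.
Grid: Level 10-11 × Category III = 30-38 months.

30-38 months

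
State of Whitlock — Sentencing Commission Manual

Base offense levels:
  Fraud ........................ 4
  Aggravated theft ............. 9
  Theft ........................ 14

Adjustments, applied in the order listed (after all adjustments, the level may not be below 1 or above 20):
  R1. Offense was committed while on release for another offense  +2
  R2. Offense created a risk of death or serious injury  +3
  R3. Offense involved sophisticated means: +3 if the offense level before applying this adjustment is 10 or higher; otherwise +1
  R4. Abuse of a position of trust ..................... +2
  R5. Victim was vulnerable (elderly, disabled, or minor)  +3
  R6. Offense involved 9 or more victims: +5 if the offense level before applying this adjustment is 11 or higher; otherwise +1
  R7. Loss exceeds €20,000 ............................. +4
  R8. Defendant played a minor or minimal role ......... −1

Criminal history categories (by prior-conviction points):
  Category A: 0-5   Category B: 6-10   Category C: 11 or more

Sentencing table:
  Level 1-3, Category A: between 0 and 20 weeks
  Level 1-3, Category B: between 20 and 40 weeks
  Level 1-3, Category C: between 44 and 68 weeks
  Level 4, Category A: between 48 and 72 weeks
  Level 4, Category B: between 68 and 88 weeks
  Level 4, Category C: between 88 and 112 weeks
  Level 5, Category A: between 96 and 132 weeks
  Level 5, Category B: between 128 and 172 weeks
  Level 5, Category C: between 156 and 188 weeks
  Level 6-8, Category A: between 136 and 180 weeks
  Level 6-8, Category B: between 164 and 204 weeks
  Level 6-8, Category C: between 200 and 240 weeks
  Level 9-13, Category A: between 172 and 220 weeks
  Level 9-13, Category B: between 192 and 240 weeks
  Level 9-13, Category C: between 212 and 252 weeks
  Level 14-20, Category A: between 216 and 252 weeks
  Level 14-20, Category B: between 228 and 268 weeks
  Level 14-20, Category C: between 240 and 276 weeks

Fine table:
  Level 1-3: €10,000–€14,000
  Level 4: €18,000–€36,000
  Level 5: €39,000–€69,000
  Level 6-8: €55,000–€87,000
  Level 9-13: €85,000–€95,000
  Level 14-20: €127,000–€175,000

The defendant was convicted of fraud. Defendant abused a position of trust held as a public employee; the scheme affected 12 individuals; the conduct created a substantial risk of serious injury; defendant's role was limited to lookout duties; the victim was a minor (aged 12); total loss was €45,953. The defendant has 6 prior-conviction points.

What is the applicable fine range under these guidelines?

€127,000–€175,000

Base offense level for fraud: 4.
R2 applies: 4 + 3 = 7.
R3 does not apply.
R4 applies: 7 + 2 = 9.
R5 applies: 9 + 3 = 12.
R6 applies (level before this adjustment is 12 ≥ 11, so +5): 12 + 5 = 17.
R7 applies: 17 + 4 = 21.
R8 applies: 21 − 1 = 20.
Final offense level: 20.
Level 20 falls in the 14-20 band.
Fine table: Level 14-20 → €127,000–€175,000.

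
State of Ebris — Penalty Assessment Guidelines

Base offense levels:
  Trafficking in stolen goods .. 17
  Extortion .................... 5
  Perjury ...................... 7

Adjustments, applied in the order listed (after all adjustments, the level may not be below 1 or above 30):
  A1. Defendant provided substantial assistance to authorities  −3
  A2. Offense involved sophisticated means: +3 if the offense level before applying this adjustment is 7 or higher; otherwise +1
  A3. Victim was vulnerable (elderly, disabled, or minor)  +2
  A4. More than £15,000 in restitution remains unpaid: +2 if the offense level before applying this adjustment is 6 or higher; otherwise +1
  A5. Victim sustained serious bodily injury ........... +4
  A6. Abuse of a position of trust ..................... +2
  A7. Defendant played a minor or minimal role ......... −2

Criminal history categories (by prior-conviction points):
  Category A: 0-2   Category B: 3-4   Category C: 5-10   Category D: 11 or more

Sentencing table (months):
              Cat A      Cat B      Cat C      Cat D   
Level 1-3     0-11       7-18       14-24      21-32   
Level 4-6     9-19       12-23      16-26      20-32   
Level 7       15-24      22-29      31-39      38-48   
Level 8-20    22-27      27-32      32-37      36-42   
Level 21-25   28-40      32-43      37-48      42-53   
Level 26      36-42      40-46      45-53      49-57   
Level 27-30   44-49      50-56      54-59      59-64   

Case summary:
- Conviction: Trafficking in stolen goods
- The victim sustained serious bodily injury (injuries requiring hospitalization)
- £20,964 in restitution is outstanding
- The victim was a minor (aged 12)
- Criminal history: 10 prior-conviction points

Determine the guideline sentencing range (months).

Base offense level for trafficking in stolen goods: 17.
A3 applies: 17 + 2 = 19.
A4 applies (level before this adjustment is 19 ≥ 6, so +2): 19 + 2 = 21.
A5 applies: 21 + 4 = 25.
Final offense level: 25.
Criminal history: 10 prior points → Category C (5-10).
Level 25 falls in the 21-25 band.
Grid: Level 21-25 × Category C = 37-48 months.

37-48 months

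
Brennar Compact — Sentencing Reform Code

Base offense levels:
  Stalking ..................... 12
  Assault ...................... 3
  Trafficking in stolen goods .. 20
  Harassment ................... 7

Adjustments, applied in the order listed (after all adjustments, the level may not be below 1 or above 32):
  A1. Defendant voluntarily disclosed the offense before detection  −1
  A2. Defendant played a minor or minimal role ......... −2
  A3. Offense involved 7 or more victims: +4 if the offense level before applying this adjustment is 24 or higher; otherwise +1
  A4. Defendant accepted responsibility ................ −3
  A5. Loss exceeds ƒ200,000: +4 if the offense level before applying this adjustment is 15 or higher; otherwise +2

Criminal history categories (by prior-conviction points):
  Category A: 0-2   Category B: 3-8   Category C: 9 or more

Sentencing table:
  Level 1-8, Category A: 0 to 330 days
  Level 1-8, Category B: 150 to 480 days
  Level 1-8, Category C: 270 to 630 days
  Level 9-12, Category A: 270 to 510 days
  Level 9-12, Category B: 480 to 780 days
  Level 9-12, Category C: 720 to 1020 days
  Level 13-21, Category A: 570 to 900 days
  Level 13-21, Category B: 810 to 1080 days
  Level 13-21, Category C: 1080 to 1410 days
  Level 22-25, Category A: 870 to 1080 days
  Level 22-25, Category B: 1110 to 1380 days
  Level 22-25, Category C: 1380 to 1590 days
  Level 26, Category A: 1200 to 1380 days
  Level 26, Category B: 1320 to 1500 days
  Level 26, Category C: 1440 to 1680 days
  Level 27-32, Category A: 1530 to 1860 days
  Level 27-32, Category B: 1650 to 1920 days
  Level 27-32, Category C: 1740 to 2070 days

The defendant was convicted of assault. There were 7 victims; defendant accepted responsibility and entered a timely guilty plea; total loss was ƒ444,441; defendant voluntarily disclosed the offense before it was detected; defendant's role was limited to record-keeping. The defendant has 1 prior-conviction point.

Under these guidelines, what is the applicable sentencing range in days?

Base offense level for assault: 3.
A1 applies: 3 − 1 = 2.
A2 applies: 2 − 2 = 0.
A3 applies (level before this adjustment is 0 < 24, so +1): 0 + 1 = 1.
A4 applies: 1 − 3 = -2.
A5 applies (level before this adjustment is -2 < 15, so +2): -2 + 2 = 0.
Level 0 is below the minimum of 1; floored at 1.
Final offense level: 1.
Criminal history: 1 prior point → Category A (0-2).
Level 1 falls in the 1-8 band.
Grid: Level 1-8 × Category A = 0-330 days.

0-330 days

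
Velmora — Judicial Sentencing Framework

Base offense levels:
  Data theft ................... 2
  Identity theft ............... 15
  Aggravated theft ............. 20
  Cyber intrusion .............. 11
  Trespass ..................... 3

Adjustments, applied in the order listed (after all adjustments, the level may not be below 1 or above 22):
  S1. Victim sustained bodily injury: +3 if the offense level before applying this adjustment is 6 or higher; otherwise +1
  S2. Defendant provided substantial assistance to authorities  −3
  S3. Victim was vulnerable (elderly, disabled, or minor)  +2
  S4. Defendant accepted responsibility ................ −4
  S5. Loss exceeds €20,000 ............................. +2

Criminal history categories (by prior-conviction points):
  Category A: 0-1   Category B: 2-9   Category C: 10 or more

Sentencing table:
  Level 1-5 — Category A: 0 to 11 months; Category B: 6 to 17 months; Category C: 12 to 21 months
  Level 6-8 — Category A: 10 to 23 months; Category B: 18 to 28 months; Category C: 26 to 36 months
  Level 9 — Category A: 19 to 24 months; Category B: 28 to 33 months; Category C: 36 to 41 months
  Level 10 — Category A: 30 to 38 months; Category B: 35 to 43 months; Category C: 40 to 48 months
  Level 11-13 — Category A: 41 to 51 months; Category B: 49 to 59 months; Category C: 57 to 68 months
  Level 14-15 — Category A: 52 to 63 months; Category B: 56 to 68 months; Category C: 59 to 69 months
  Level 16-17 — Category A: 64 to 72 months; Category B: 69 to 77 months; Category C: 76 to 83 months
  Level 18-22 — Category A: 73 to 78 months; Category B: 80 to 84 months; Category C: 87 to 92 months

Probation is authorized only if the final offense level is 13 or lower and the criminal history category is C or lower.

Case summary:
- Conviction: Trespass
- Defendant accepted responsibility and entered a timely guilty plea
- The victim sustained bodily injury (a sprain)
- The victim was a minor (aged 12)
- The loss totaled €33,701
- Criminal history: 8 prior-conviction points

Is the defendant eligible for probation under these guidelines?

Yes

Base offense level for trespass: 3.
S1 applies (level before this adjustment is 3 < 6, so +1): 3 + 1 = 4.
S2 does not apply.
S3 applies: 4 + 2 = 6.
S4 applies: 6 − 4 = 2.
S5 applies: 2 + 2 = 4.
Final offense level: 4.
Criminal history: 8 prior points → Category B (2-9).
Level 4 falls in the 1-5 band.
Grid: Level 1-5 × Category B = 6-17 months.
Probation check: level 4 ≤ 13 and category B ≤ C → eligible.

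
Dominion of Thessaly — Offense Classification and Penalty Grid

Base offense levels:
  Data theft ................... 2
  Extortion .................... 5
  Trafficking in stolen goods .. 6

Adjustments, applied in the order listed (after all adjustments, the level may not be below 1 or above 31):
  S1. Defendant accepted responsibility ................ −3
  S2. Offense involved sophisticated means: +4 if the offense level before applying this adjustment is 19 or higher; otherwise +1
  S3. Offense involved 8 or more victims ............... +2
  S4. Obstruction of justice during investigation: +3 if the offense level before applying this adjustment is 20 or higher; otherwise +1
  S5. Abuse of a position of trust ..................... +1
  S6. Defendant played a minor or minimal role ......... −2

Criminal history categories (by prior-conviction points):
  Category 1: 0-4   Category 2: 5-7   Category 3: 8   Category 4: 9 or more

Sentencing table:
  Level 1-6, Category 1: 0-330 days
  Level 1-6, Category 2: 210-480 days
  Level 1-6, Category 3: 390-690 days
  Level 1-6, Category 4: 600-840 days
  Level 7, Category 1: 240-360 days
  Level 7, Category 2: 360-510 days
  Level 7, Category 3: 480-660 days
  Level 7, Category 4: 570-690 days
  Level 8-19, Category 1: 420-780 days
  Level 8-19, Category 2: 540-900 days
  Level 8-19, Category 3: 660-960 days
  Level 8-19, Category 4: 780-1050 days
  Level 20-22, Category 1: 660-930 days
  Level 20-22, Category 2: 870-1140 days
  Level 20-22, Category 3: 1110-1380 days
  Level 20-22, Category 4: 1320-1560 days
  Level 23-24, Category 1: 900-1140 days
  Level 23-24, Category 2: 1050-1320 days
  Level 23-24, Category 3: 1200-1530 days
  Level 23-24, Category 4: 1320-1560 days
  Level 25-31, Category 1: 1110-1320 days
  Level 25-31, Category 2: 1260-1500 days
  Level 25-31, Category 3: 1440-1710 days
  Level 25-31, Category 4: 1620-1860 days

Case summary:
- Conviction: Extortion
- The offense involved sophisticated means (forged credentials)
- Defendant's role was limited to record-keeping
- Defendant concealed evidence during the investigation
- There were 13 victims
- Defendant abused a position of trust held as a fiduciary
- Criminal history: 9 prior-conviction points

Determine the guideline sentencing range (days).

780-1050 days

Base offense level for extortion: 5.
S2 applies (level before this adjustment is 5 < 19, so +1): 5 + 1 = 6.
S3 applies: 6 + 2 = 8.
S4 applies (level before this adjustment is 8 < 20, so +1): 8 + 1 = 9.
S5 applies: 9 + 1 = 10.
S6 applies: 10 − 2 = 8.
Final offense level: 8.
Criminal history: 9 prior points → Category 4 (9+).
Level 8 falls in the 8-19 band.
Grid: Level 8-19 × Category 4 = 780-1050 days.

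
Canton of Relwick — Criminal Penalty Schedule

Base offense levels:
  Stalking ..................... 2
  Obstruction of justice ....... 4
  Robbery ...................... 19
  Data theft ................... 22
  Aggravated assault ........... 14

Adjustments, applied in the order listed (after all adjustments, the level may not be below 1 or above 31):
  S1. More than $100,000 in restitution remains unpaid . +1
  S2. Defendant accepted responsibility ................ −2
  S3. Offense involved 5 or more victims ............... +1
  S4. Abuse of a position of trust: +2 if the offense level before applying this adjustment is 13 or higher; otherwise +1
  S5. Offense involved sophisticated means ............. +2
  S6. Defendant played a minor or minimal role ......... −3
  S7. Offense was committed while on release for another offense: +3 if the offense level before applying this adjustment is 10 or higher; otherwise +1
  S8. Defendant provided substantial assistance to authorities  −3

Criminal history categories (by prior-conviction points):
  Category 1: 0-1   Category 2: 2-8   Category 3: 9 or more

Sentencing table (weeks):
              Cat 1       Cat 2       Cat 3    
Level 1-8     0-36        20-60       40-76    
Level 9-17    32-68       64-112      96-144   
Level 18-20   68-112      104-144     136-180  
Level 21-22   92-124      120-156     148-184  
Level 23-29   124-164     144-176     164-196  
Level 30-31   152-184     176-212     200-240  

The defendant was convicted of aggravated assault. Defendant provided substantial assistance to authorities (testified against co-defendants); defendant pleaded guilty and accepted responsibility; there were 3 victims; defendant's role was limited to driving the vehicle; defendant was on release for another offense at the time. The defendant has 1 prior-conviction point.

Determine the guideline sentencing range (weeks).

Base offense level for aggravated assault: 14.
S2 applies: 14 − 2 = 12.
S3 does not apply.
S4 does not apply.
S5 does not apply.
S6 applies: 12 − 3 = 9.
S7 applies (level before this adjustment is 9 < 10, so +1): 9 + 1 = 10.
S8 applies: 10 − 3 = 7.
Final offense level: 7.
Criminal history: 1 prior point → Category 1 (0-1).
Level 7 falls in the 1-8 band.
Grid: Level 1-8 × Category 1 = 0-36 weeks.

0-36 weeks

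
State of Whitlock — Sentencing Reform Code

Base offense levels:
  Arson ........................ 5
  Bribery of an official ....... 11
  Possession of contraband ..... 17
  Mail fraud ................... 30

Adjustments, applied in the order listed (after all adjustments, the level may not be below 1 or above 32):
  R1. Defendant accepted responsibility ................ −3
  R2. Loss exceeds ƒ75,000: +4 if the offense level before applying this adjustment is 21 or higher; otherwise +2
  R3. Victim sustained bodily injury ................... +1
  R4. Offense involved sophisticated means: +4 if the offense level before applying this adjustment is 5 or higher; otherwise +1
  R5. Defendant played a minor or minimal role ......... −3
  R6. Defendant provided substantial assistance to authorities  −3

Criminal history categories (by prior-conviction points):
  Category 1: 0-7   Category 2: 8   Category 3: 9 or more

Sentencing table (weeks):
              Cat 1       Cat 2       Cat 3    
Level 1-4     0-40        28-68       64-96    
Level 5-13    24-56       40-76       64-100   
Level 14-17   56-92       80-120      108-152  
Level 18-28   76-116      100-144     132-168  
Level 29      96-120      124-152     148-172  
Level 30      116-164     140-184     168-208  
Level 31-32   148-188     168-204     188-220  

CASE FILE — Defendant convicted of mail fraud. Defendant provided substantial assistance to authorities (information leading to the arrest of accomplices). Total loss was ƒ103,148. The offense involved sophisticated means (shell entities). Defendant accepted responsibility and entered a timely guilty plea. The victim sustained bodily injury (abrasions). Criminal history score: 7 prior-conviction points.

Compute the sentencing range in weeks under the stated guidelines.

Base offense level for mail fraud: 30.
R1 applies: 30 − 3 = 27.
R2 applies (level before this adjustment is 27 ≥ 21, so +4): 27 + 4 = 31.
R3 applies: 31 + 1 = 32.
R4 applies (level before this adjustment is 32 ≥ 5, so +4): 32 + 4 = 36.
R6 applies: 36 − 3 = 33.
Level 33 exceeds the maximum of 32; capped at 32.
Final offense level: 32.
Criminal history: 7 prior points → Category 1 (0-7).
Level 32 falls in the 31-32 band.
Grid: Level 31-32 × Category 1 = 148-188 weeks.

148-188 weeks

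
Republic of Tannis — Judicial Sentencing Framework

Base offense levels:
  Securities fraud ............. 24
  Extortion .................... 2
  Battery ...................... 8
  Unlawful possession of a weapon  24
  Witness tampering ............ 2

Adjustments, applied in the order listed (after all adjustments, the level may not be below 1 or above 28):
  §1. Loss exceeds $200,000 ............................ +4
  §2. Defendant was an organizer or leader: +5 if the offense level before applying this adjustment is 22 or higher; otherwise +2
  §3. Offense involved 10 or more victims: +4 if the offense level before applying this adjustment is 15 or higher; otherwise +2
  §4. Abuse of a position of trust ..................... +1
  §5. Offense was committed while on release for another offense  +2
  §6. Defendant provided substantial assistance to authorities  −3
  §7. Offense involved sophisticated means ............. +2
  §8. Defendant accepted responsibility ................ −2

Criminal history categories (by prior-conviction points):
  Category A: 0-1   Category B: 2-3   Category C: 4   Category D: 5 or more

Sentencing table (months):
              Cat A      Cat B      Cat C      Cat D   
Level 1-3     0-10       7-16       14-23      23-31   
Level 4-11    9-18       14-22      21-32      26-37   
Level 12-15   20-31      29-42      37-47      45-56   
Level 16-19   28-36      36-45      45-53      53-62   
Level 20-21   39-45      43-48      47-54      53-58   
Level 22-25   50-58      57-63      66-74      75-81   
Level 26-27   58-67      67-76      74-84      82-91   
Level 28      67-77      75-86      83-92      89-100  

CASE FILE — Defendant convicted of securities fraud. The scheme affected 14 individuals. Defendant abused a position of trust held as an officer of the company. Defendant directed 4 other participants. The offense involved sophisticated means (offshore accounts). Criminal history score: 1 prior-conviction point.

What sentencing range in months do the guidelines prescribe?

67-77 months

Base offense level for securities fraud: 24.
§2 applies (level before this adjustment is 24 ≥ 22, so +5): 24 + 5 = 29.
§3 applies (level before this adjustment is 29 ≥ 15, so +4): 29 + 4 = 33.
§4 applies: 33 + 1 = 34.
§6 does not apply.
§7 applies: 34 + 2 = 36.
§8 does not apply.
Level 36 exceeds the maximum of 28; capped at 28.
Final offense level: 28.
Criminal history: 1 prior point → Category A (0-1).
Level 28 falls in the 28 band.
Grid: Level 28 × Category A = 67-77 months.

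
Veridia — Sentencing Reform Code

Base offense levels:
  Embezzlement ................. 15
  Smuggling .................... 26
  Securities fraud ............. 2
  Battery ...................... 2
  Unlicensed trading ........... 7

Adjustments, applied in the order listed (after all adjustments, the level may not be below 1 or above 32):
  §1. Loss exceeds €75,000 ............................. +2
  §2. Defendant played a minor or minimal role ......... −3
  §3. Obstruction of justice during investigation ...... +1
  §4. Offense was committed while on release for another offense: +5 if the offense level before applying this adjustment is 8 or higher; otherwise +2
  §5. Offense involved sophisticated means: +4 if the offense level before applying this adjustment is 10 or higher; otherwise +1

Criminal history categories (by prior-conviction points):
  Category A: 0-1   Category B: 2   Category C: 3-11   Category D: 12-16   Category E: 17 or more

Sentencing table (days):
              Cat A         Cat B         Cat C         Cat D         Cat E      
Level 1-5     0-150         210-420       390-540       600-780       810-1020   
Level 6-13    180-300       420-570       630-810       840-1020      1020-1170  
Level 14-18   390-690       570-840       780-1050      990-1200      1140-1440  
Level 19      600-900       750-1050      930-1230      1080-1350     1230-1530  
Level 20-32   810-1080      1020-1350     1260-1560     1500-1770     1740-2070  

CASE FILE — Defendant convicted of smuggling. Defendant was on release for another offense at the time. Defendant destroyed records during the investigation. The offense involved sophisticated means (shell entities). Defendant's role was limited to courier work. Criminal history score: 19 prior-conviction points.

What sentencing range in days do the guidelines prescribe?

1740-2070 days

Base offense level for smuggling: 26.
§2 applies: 26 − 3 = 23.
§3 applies: 23 + 1 = 24.
§4 applies (level before this adjustment is 24 ≥ 8, so +5): 24 + 5 = 29.
§5 applies (level before this adjustment is 29 ≥ 10, so +4): 29 + 4 = 33.
Level 33 exceeds the maximum of 32; capped at 32.
Final offense level: 32.
Criminal history: 19 prior points → Category E (17+).
Level 32 falls in the 20-32 band.
Grid: Level 20-32 × Category E = 1740-2070 days.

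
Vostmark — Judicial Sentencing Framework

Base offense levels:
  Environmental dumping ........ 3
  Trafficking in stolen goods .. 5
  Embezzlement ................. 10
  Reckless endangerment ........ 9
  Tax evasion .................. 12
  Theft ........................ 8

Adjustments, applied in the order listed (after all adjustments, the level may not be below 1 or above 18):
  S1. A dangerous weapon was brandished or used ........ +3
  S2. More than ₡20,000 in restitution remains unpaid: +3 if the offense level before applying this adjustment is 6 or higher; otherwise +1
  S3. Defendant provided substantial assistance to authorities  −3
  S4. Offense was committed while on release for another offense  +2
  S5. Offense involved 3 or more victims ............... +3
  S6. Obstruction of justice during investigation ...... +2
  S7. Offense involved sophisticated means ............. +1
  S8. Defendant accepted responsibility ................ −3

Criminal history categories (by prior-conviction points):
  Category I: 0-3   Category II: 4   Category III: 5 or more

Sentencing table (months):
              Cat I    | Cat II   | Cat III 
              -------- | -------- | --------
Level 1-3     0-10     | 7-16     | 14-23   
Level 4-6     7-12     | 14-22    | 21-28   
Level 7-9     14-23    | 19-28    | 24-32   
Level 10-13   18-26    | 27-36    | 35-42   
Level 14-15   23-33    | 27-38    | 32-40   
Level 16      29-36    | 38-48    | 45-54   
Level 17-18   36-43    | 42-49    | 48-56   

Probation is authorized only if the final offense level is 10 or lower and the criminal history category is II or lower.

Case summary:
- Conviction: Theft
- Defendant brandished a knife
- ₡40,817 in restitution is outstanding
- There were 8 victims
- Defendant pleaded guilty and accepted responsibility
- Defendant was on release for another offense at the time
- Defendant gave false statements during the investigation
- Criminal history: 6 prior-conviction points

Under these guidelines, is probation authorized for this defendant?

No

Base offense level for theft: 8.
S1 applies: 8 + 3 = 11.
S2 applies (level before this adjustment is 11 ≥ 6, so +3): 11 + 3 = 14.
S3 does not apply.
S4 applies: 14 + 2 = 16.
S5 applies: 16 + 3 = 19.
S6 applies: 19 + 2 = 21.
S7 does not apply.
S8 applies: 21 − 3 = 18.
Final offense level: 18.
Criminal history: 6 prior points → Category III (5+).
Level 18 falls in the 17-18 band.
Grid: Level 17-18 × Category III = 48-56 months.
Probation check: level 18 > 10 and category III > II → not eligible.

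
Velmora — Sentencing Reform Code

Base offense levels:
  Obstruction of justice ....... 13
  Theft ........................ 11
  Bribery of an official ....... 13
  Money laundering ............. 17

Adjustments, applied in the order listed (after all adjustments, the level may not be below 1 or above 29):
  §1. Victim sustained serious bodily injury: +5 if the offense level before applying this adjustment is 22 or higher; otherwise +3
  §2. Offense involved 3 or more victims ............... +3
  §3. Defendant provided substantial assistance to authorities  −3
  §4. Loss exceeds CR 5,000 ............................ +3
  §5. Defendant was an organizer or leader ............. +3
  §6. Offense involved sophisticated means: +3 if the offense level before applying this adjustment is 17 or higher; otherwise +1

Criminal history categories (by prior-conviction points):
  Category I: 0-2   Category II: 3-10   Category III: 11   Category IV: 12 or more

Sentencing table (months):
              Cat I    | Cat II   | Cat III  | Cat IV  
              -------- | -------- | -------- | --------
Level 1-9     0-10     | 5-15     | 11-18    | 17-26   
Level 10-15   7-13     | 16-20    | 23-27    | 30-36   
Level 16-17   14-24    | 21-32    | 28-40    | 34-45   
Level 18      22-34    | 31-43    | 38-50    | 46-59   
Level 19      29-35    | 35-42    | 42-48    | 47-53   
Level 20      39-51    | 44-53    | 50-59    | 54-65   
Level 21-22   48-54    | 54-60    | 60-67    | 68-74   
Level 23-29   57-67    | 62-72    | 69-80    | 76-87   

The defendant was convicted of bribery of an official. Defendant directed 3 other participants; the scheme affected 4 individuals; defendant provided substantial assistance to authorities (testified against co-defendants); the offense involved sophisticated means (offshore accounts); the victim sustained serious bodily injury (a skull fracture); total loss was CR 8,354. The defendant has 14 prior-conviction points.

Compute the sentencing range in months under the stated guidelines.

Base offense level for bribery of an official: 13.
§1 applies (level before this adjustment is 13 < 22, so +3): 13 + 3 = 16.
§2 applies: 16 + 3 = 19.
§3 applies: 19 − 3 = 16.
§4 applies: 16 + 3 = 19.
§5 applies: 19 + 3 = 22.
§6 applies (level before this adjustment is 22 ≥ 17, so +3): 22 + 3 = 25.
Final offense level: 25.
Criminal history: 14 prior points → Category IV (12+).
Level 25 falls in the 23-29 band.
Grid: Level 23-29 × Category IV = 76-87 months.

76-87 months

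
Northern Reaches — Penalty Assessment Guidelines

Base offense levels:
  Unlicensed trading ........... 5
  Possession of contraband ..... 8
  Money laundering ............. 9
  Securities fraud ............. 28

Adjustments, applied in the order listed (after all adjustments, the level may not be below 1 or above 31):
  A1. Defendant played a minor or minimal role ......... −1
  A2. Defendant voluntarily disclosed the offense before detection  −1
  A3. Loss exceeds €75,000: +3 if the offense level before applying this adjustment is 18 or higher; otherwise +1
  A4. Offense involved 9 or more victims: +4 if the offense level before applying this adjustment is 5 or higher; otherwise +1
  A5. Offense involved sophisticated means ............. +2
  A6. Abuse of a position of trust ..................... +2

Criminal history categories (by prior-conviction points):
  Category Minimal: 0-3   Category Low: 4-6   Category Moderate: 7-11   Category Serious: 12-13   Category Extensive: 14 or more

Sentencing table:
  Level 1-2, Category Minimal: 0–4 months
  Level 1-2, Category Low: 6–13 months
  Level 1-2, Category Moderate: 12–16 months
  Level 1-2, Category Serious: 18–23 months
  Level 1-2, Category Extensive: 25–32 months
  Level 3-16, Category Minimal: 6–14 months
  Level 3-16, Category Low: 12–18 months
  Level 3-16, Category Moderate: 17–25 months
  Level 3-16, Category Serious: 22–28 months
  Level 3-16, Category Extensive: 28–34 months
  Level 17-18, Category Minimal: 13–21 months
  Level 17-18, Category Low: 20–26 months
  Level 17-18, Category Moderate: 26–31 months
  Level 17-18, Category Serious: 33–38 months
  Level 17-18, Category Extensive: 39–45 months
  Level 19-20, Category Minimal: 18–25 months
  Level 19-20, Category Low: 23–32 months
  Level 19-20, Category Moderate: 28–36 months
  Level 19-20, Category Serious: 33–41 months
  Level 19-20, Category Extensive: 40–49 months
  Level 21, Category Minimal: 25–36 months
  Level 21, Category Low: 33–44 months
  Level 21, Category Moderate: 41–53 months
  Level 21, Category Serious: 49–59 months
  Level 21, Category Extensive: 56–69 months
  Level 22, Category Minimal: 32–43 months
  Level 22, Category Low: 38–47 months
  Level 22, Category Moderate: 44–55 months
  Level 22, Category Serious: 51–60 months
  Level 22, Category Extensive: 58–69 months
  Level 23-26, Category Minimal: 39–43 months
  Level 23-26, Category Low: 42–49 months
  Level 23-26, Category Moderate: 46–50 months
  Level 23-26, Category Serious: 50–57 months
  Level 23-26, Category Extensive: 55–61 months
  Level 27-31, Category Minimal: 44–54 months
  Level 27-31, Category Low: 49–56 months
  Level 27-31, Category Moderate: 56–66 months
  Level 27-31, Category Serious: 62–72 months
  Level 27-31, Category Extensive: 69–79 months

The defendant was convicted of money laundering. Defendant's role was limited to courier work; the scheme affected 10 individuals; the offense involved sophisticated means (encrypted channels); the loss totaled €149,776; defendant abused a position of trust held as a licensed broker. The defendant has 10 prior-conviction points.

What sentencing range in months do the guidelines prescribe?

Base offense level for money laundering: 9.
A1 applies: 9 − 1 = 8.
A2 does not apply.
A3 applies (level before this adjustment is 8 < 18, so +1): 8 + 1 = 9.
A4 applies (level before this adjustment is 9 ≥ 5, so +4): 9 + 4 = 13.
A5 applies: 13 + 2 = 15.
A6 applies: 15 + 2 = 17.
Final offense level: 17.
Criminal history: 10 prior points → Category Moderate (7-11).
Level 17 falls in the 17-18 band.
Grid: Level 17-18 × Category Moderate = 26-31 months.

26-31 months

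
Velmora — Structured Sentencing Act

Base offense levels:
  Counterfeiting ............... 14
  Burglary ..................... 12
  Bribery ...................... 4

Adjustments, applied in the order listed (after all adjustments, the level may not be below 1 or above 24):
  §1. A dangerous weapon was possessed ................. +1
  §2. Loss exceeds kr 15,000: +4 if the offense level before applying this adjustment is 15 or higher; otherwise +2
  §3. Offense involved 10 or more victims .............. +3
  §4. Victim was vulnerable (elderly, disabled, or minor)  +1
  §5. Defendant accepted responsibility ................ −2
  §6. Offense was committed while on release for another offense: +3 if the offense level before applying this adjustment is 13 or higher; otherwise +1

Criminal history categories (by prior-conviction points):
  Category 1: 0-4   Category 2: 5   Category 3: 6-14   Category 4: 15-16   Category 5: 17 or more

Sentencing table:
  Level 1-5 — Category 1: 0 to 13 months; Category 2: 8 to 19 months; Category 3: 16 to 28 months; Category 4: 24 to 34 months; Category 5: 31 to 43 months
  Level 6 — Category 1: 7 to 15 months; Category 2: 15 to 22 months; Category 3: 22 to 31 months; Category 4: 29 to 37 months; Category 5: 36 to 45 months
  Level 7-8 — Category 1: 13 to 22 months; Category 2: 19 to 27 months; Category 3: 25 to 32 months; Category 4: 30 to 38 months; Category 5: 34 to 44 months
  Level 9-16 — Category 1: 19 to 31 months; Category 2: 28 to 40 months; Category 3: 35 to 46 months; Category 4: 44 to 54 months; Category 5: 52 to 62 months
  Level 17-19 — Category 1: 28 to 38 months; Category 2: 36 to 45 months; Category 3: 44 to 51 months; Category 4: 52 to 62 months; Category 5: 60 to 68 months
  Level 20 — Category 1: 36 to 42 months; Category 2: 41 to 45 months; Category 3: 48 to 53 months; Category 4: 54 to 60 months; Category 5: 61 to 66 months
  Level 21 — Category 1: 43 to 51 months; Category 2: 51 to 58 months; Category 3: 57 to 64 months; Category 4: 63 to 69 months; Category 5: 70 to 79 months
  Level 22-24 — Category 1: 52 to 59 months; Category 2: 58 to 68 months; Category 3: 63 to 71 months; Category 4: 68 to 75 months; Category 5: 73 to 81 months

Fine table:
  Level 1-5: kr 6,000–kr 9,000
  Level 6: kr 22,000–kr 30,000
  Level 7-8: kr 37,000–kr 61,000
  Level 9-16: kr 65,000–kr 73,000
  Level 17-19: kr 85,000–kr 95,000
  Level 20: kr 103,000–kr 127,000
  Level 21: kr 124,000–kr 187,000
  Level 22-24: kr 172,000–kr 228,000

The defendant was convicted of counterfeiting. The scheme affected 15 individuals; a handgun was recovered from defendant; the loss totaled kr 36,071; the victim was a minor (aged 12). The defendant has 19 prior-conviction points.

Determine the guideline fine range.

Base offense level for counterfeiting: 14.
§1 applies: 14 + 1 = 15.
§2 applies (level before this adjustment is 15 ≥ 15, so +4): 15 + 4 = 19.
§3 applies: 19 + 3 = 22.
§4 applies: 22 + 1 = 23.
§5 does not apply.
Final offense level: 23.
Level 23 falls in the 22-24 band.
Fine table: Level 22-24 → kr 172,000–kr 228,000.

kr 172,000–kr 228,000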